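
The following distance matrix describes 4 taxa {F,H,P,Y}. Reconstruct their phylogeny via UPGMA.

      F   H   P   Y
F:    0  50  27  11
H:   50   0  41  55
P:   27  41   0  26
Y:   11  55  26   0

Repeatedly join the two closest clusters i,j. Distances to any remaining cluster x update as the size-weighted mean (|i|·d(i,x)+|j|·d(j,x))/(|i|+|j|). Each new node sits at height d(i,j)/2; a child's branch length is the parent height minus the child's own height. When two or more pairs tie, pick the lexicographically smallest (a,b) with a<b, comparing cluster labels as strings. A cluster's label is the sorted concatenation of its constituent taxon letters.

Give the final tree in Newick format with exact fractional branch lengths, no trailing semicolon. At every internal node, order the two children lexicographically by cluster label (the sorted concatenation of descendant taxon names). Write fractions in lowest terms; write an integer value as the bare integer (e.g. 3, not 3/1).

step 1: merge (F,Y) at d=11; branch lengths F→11/2, Y→11/2; new cluster FY
  updated: d(FY,H)=105/2, d(FY,P)=53/2
step 2: merge (FY,P) at d=53/2; branch lengths FY→31/4, P→53/4; new cluster FPY
  updated: d(FPY,H)=146/3
step 3: merge (FPY,H) at d=146/3; branch lengths FPY→133/12, H→73/3; new cluster FHPY
final tree: (((F:11/2,Y:11/2):31/4,P:53/4):133/12,H:73/3)
total length: 809/12

(((F:11/2,Y:11/2):31/4,P:53/4):133/12,H:73/3)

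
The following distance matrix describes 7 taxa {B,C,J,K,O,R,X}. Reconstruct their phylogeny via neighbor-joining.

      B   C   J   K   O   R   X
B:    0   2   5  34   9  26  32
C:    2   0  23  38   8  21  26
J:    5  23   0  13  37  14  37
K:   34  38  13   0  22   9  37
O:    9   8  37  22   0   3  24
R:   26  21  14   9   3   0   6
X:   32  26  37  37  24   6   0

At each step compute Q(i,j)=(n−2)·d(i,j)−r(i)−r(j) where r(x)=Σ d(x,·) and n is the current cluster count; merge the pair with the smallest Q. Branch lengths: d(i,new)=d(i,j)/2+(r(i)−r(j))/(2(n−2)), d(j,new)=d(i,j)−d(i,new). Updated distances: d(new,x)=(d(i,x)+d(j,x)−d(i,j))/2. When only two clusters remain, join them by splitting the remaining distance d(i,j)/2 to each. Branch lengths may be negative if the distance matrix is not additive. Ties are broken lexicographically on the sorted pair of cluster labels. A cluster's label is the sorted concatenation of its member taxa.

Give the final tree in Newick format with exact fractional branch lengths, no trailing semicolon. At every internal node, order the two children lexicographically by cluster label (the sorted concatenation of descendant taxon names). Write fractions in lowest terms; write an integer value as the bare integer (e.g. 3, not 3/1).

step 1: merge (J,K) at d=13, Q=-217; branch lengths J→41/10, K→89/10; new cluster JK
  updated: d(B,JK)=13, d(C,JK)=24, d(JK,O)=23, d(JK,R)=5, d(JK,X)=61/2
step 2: merge (R,X) at d=6, Q=-311/2; branch lengths R→-67/16, X→163/16; new cluster RX
  updated: d(B,RX)=26, d(C,RX)=41/2, d(JK,RX)=59/4, d(O,RX)=21/2
step 3: merge (JK,RX) at d=59/4, Q=-409/4; branch lengths JK→63/8, RX→55/8; new cluster JKRX
  updated: d(B,JKRX)=97/8, d(C,JKRX)=119/8, d(JKRX,O)=75/8
step 4: merge (B,C) at d=2, Q=-44; branch lengths B→9/16, C→23/16; new cluster BC
  updated: d(BC,JKRX)=25/2, d(BC,O)=15/2
step 5: merge (BC,JKRX) at d=25/2, Q=-235/8; branch lengths BC→85/16, JKRX→115/16; new cluster BCJKRX
  updated: d(BCJKRX,O)=35/16
step 6: merge (BCJKRX,O) at d=35/16; branch lengths BCJKRX→35/32, O→35/32; new cluster BCJKORX
final tree: (((B:9/16,C:23/16):85/16,((J:41/10,K:89/10):63/8,(R:-67/16,X:163/16):55/8):115/16):35/32,O:35/32)
total length: 807/16

(((B:9/16,C:23/16):85/16,((J:41/10,K:89/10):63/8,(R:-67/16,X:163/16):55/8):115/16):35/32,O:35/32)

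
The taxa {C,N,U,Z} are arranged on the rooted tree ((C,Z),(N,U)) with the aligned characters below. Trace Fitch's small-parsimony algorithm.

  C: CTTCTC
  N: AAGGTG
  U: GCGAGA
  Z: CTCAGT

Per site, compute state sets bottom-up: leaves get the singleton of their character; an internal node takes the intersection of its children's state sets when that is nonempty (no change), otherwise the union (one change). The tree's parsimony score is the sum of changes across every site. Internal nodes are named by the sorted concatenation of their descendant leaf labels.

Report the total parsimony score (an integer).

site 0, node CZ: C={C} ∩ Z={C} → {C} (+0)
site 0, node NU: N={A} ∪ U={G} → {A,G} (+1)
site 0, node CNUZ: CZ={C} ∪ NU={A,G} → {A,C,G} (+1)
site 1, node CZ: C={T} ∩ Z={T} → {T} (+0)
site 1, node NU: N={A} ∪ U={C} → {A,C} (+1)
site 1, node CNUZ: CZ={T} ∪ NU={A,C} → {A,C,T} (+1)
site 2, node CZ: C={T} ∪ Z={C} → {C,T} (+1)
site 2, node NU: N={G} ∩ U={G} → {G} (+0)
site 2, node CNUZ: CZ={C,T} ∪ NU={G} → {C,G,T} (+1)
site 3, node CZ: C={C} ∪ Z={A} → {A,C} (+1)
site 3, node NU: N={G} ∪ U={A} → {A,G} (+1)
site 3, node CNUZ: CZ={A,C} ∩ NU={A,G} → {A} (+0)
site 4, node CZ: C={T} ∪ Z={G} → {G,T} (+1)
site 4, node NU: N={T} ∪ U={G} → {G,T} (+1)
site 4, node CNUZ: CZ={G,T} ∩ NU={G,T} → {G,T} (+0)
site 5, node CZ: C={C} ∪ Z={T} → {C,T} (+1)
site 5, node NU: N={G} ∪ U={A} → {A,G} (+1)
site 5, node CNUZ: CZ={C,T} ∪ NU={A,G} → {A,C,G,T} (+1)
per-site changes: [2, 2, 2, 2, 2, 3]; total = 13

13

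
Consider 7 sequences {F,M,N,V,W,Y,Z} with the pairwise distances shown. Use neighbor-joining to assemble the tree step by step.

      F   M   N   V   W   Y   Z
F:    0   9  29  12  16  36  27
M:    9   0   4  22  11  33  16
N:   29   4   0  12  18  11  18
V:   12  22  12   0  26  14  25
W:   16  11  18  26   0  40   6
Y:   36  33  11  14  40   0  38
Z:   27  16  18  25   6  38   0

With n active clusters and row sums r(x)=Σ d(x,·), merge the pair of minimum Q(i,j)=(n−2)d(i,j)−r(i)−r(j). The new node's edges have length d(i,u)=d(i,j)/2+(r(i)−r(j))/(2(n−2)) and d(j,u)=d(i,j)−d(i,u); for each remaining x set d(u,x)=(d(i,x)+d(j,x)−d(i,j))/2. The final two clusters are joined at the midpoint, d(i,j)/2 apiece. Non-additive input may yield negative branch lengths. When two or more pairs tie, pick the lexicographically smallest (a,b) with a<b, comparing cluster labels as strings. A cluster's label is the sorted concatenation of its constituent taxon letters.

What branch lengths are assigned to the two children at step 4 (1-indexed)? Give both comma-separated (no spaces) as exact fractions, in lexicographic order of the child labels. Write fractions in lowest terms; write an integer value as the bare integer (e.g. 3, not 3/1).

111/16,141/16

step 1: merge (W,Z) at d=6, Q=-217; branch lengths W→17/10, Z→43/10; new cluster WZ
  updated: d(F,WZ)=37/2, d(M,WZ)=21/2, d(N,WZ)=15, d(V,WZ)=45/2, d(WZ,Y)=36
step 2: merge (N,Y) at d=11, Q=-157; branch lengths N→-15/8, Y→103/8; new cluster NY
  updated: d(F,NY)=27, d(M,NY)=13, d(NY,V)=15/2, d(NY,WZ)=20
step 3: merge (NY,V) at d=15/2, Q=-109; branch lengths NY→13/3, V→19/6; new cluster NVY
  updated: d(F,NVY)=63/4, d(M,NVY)=55/4, d(NVY,WZ)=35/2
step 4: merge (F,NVY) at d=63/4, Q=-235/4; branch lengths F→111/16, NVY→141/16; new cluster FNVY
  updated: d(FNVY,M)=7/2, d(FNVY,WZ)=81/8
step 5: merge (FNVY,M) at d=7/2, Q=-193/8; branch lengths FNVY→25/16, M→31/16; new cluster FMNVY
  updated: d(FMNVY,WZ)=137/16
step 6: merge (FMNVY,WZ) at d=137/16; branch lengths FMNVY→137/32, WZ→137/32; new cluster FMNVWYZ
final tree: (((F:111/16,((N:-15/8,Y:103/8):13/3,V:19/6):141/16):25/16,M:31/16):137/32,(W:17/10,Z:43/10):137/32)
total length: 837/16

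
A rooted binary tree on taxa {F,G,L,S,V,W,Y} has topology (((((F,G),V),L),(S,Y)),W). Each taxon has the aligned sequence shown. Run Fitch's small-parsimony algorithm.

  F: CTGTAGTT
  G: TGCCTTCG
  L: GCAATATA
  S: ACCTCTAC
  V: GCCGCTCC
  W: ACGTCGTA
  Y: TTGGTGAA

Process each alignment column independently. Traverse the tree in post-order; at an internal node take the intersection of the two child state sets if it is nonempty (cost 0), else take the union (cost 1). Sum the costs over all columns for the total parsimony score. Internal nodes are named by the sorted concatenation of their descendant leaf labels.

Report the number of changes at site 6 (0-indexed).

FG@0: {C} ∪ {T} = {C,T} (union, +1)
FGV@0: {C,T} ∪ {G} = {C,G,T} (union, +1)
FGLV@0: {C,G,T} ∩ {G} = {G} (intersection, +0)
SY@0: {A} ∪ {T} = {A,T} (union, +1)
FGLSVY@0: {G} ∪ {A,T} = {A,G,T} (union, +1)
FGLSVWY@0: {A,G,T} ∩ {A} = {A} (intersection, +0)
FG@1: {T} ∪ {G} = {G,T} (union, +1)
FGV@1: {G,T} ∪ {C} = {C,G,T} (union, +1)
FGLV@1: {C,G,T} ∩ {C} = {C} (intersection, +0)
SY@1: {C} ∪ {T} = {C,T} (union, +1)
FGLSVY@1: {C} ∩ {C,T} = {C} (intersection, +0)
FGLSVWY@1: {C} ∩ {C} = {C} (intersection, +0)
FG@2: {G} ∪ {C} = {C,G} (union, +1)
FGV@2: {C,G} ∩ {C} = {C} (intersection, +0)
FGLV@2: {C} ∪ {A} = {A,C} (union, +1)
SY@2: {C} ∪ {G} = {C,G} (union, +1)
FGLSVY@2: {A,C} ∩ {C,G} = {C} (intersection, +0)
FGLSVWY@2: {C} ∪ {G} = {C,G} (union, +1)
FG@3: {T} ∪ {C} = {C,T} (union, +1)
FGV@3: {C,T} ∪ {G} = {C,G,T} (union, +1)
FGLV@3: {C,G,T} ∪ {A} = {A,C,G,T} (union, +1)
SY@3: {T} ∪ {G} = {G,T} (union, +1)
FGLSVY@3: {A,C,G,T} ∩ {G,T} = {G,T} (intersection, +0)
FGLSVWY@3: {G,T} ∩ {T} = {T} (intersection, +0)
FG@4: {A} ∪ {T} = {A,T} (union, +1)
FGV@4: {A,T} ∪ {C} = {A,C,T} (union, +1)
FGLV@4: {A,C,T} ∩ {T} = {T} (intersection, +0)
SY@4: {C} ∪ {T} = {C,T} (union, +1)
FGLSVY@4: {T} ∩ {C,T} = {T} (intersection, +0)
FGLSVWY@4: {T} ∪ {C} = {C,T} (union, +1)
FG@5: {G} ∪ {T} = {G,T} (union, +1)
FGV@5: {G,T} ∩ {T} = {T} (intersection, +0)
FGLV@5: {T} ∪ {A} = {A,T} (union, +1)
SY@5: {T} ∪ {G} = {G,T} (union, +1)
FGLSVY@5: {A,T} ∩ {G,T} = {T} (intersection, +0)
FGLSVWY@5: {T} ∪ {G} = {G,T} (union, +1)
FG@6: {T} ∪ {C} = {C,T} (union, +1)
FGV@6: {C,T} ∩ {C} = {C} (intersection, +0)
FGLV@6: {C} ∪ {T} = {C,T} (union, +1)
SY@6: {A} ∩ {A} = {A} (intersection, +0)
FGLSVY@6: {C,T} ∪ {A} = {A,C,T} (union, +1)
FGLSVWY@6: {A,C,T} ∩ {T} = {T} (intersection, +0)
FG@7: {T} ∪ {G} = {G,T} (union, +1)
FGV@7: {G,T} ∪ {C} = {C,G,T} (union, +1)
FGLV@7: {C,G,T} ∪ {A} = {A,C,G,T} (union, +1)
SY@7: {C} ∪ {A} = {A,C} (union, +1)
FGLSVY@7: {A,C,G,T} ∩ {A,C} = {A,C} (intersection, +0)
FGLSVWY@7: {A,C} ∩ {A} = {A} (intersection, +0)
per-site changes: [4, 3, 4, 4, 4, 4, 3, 4]; total = 30

3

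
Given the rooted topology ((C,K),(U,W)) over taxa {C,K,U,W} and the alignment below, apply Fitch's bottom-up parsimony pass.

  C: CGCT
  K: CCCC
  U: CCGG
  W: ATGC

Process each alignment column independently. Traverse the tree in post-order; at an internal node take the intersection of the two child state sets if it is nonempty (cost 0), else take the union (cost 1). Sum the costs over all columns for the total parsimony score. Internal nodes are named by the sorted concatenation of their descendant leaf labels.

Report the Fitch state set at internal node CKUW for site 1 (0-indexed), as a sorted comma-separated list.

C

CK@0: {C} ∩ {C} = {C} (intersection, +0)
UW@0: {C} ∪ {A} = {A,C} (union, +1)
CKUW@0: {C} ∩ {A,C} = {C} (intersection, +0)
CK@1: {G} ∪ {C} = {C,G} (union, +1)
UW@1: {C} ∪ {T} = {C,T} (union, +1)
CKUW@1: {C,G} ∩ {C,T} = {C} (intersection, +0)
CK@2: {C} ∩ {C} = {C} (intersection, +0)
UW@2: {G} ∩ {G} = {G} (intersection, +0)
CKUW@2: {C} ∪ {G} = {C,G} (union, +1)
CK@3: {T} ∪ {C} = {C,T} (union, +1)
UW@3: {G} ∪ {C} = {C,G} (union, +1)
CKUW@3: {C,T} ∩ {C,G} = {C} (intersection, +0)
per-site changes: [1, 2, 1, 2]; total = 6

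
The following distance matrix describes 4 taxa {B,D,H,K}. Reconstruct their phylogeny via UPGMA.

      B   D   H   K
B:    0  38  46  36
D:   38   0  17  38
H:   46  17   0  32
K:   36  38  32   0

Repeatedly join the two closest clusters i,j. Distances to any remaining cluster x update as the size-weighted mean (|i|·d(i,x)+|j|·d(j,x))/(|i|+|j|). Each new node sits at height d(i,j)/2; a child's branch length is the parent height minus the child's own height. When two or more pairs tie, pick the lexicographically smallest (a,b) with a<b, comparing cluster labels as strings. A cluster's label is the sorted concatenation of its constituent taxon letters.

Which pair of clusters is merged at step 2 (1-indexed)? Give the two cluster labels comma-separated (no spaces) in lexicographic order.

step 1: merge (D,H) at d=17; branch lengths D→17/2, H→17/2; new cluster DH
  updated: d(B,DH)=42, d(DH,K)=35
step 2: merge (DH,K) at d=35; branch lengths DH→9, K→35/2; new cluster DHK
  updated: d(B,DHK)=40
step 3: merge (B,DHK) at d=40; branch lengths B→20, DHK→5/2; new cluster BDHK
final tree: (B:20,((D:17/2,H:17/2):9,K:35/2):5/2)
total length: 66

DH,K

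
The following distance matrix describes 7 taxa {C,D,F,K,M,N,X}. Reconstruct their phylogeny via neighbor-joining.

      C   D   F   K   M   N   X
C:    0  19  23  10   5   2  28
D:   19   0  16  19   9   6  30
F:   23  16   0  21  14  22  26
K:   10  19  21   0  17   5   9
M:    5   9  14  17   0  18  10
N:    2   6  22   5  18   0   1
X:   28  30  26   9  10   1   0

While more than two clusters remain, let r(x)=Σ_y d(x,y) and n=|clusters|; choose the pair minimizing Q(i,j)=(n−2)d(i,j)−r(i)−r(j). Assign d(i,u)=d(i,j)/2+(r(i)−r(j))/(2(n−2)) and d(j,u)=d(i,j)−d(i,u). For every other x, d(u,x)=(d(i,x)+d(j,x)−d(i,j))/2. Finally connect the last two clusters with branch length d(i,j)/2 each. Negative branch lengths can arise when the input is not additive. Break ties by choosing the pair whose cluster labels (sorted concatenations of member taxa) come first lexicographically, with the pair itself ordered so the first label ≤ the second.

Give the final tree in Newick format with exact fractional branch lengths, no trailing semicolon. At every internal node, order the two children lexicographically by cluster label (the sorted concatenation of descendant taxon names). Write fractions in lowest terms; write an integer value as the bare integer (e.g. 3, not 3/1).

iteration 1: select N,X (d=1, Q=-153); attach at lengths (-9/2, 11/2); label the merged cluster NX
  updated: d(C,NX)=29/2, d(D,NX)=35/2, d(F,NX)=47/2, d(K,NX)=13/2, d(M,NX)=27/2
iteration 2: select K,NX (d=13/2, Q=-123); attach at lengths (3, 7/2); label the merged cluster KNX
  updated: d(C,KNX)=9, d(D,KNX)=15, d(F,KNX)=19, d(KNX,M)=12
iteration 3: select C,KNX (d=9, Q=-84); attach at lengths (14/3, 13/3); label the merged cluster CKNX
  updated: d(CKNX,D)=25/2, d(CKNX,F)=33/2, d(CKNX,M)=4
iteration 4: select CKNX,M (d=4, Q=-52); attach at lengths (7/2, 1/2); label the merged cluster CKMNX
  updated: d(CKMNX,D)=35/4, d(CKMNX,F)=53/4
iteration 5: select CKMNX,D (d=35/4, Q=-38); attach at lengths (3, 23/4); label the merged cluster CDKMNX
  updated: d(CDKMNX,F)=41/4
iteration 6: select CDKMNX,F (d=41/4); attach at lengths (41/8, 41/8); label the merged cluster CDFKMNX
final tree: ((((C:14/3,(K:3,(N:-9/2,X:11/2):7/2):13/3):7/2,M:1/2):3,D:23/4):41/8,F:41/8)
total length: 79/2

((((C:14/3,(K:3,(N:-9/2,X:11/2):7/2):13/3):7/2,M:1/2):3,D:23/4):41/8,F:41/8)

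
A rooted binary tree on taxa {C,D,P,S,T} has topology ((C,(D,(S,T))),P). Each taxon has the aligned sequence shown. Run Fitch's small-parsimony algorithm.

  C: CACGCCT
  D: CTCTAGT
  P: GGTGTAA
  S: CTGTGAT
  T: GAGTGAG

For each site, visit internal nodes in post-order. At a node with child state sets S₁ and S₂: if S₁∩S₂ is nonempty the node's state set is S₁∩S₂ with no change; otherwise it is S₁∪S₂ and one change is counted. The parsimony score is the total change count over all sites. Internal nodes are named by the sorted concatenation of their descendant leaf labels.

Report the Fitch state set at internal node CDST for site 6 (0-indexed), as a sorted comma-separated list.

T

[col 0] ST: children S:{C}, T:{G} ∪→ {C,G}; cost 1
[col 0] DST: children D:{C}, ST:{C,G} ∩→ {C}; cost 0
[col 0] CDST: children C:{C}, DST:{C} ∩→ {C}; cost 0
[col 0] CDPST: children CDST:{C}, P:{G} ∪→ {C,G}; cost 1
[col 1] ST: children S:{T}, T:{A} ∪→ {A,T}; cost 1
[col 1] DST: children D:{T}, ST:{A,T} ∩→ {T}; cost 0
[col 1] CDST: children C:{A}, DST:{T} ∪→ {A,T}; cost 1
[col 1] CDPST: children CDST:{A,T}, P:{G} ∪→ {A,G,T}; cost 1
[col 2] ST: children S:{G}, T:{G} ∩→ {G}; cost 0
[col 2] DST: children D:{C}, ST:{G} ∪→ {C,G}; cost 1
[col 2] CDST: children C:{C}, DST:{C,G} ∩→ {C}; cost 0
[col 2] CDPST: children CDST:{C}, P:{T} ∪→ {C,T}; cost 1
[col 3] ST: children S:{T}, T:{T} ∩→ {T}; cost 0
[col 3] DST: children D:{T}, ST:{T} ∩→ {T}; cost 0
[col 3] CDST: children C:{G}, DST:{T} ∪→ {G,T}; cost 1
[col 3] CDPST: children CDST:{G,T}, P:{G} ∩→ {G}; cost 0
[col 4] ST: children S:{G}, T:{G} ∩→ {G}; cost 0
[col 4] DST: children D:{A}, ST:{G} ∪→ {A,G}; cost 1
[col 4] CDST: children C:{C}, DST:{A,G} ∪→ {A,C,G}; cost 1
[col 4] CDPST: children CDST:{A,C,G}, P:{T} ∪→ {A,C,G,T}; cost 1
[col 5] ST: children S:{A}, T:{A} ∩→ {A}; cost 0
[col 5] DST: children D:{G}, ST:{A} ∪→ {A,G}; cost 1
[col 5] CDST: children C:{C}, DST:{A,G} ∪→ {A,C,G}; cost 1
[col 5] CDPST: children CDST:{A,C,G}, P:{A} ∩→ {A}; cost 0
[col 6] ST: children S:{T}, T:{G} ∪→ {G,T}; cost 1
[col 6] DST: children D:{T}, ST:{G,T} ∩→ {T}; cost 0
[col 6] CDST: children C:{T}, DST:{T} ∩→ {T}; cost 0
[col 6] CDPST: children CDST:{T}, P:{A} ∪→ {A,T}; cost 1
per-site changes: [2, 3, 2, 1, 3, 2, 2]; total = 15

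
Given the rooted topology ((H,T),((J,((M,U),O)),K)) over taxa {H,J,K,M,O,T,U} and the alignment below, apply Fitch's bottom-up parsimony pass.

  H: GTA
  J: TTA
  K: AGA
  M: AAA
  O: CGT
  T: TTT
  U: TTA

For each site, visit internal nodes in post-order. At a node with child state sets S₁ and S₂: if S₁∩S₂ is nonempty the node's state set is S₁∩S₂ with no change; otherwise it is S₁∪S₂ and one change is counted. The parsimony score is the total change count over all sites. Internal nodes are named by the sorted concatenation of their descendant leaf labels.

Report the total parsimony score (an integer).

[col 0] HT: children H:{G}, T:{T} ∪→ {G,T}; cost 1
[col 0] MU: children M:{A}, U:{T} ∪→ {A,T}; cost 1
[col 0] MOU: children MU:{A,T}, O:{C} ∪→ {A,C,T}; cost 1
[col 0] JMOU: children J:{T}, MOU:{A,C,T} ∩→ {T}; cost 0
[col 0] JKMOU: children JMOU:{T}, K:{A} ∪→ {A,T}; cost 1
[col 0] HJKMOTU: children HT:{G,T}, JKMOU:{A,T} ∩→ {T}; cost 0
[col 1] HT: children H:{T}, T:{T} ∩→ {T}; cost 0
[col 1] MU: children M:{A}, U:{T} ∪→ {A,T}; cost 1
[col 1] MOU: children MU:{A,T}, O:{G} ∪→ {A,G,T}; cost 1
[col 1] JMOU: children J:{T}, MOU:{A,G,T} ∩→ {T}; cost 0
[col 1] JKMOU: children JMOU:{T}, K:{G} ∪→ {G,T}; cost 1
[col 1] HJKMOTU: children HT:{T}, JKMOU:{G,T} ∩→ {T}; cost 0
[col 2] HT: children H:{A}, T:{T} ∪→ {A,T}; cost 1
[col 2] MU: children M:{A}, U:{A} ∩→ {A}; cost 0
[col 2] MOU: children MU:{A}, O:{T} ∪→ {A,T}; cost 1
[col 2] JMOU: children J:{A}, MOU:{A,T} ∩→ {A}; cost 0
[col 2] JKMOU: children JMOU:{A}, K:{A} ∩→ {A}; cost 0
[col 2] HJKMOTU: children HT:{A,T}, JKMOU:{A} ∩→ {A}; cost 0
per-site changes: [4, 3, 2]; total = 9

9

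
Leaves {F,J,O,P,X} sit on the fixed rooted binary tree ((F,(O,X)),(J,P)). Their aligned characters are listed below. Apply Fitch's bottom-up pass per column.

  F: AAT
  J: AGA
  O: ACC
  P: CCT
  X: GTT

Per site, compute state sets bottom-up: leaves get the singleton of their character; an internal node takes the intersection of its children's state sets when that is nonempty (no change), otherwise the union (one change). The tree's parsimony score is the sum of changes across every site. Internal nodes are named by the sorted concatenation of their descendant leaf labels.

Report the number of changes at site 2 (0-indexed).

2

site 0, node OX: O={A} ∪ X={G} → {A,G} (+1)
site 0, node FOX: F={A} ∩ OX={A,G} → {A} (+0)
site 0, node JP: J={A} ∪ P={C} → {A,C} (+1)
site 0, node FJOPX: FOX={A} ∩ JP={A,C} → {A} (+0)
site 1, node OX: O={C} ∪ X={T} → {C,T} (+1)
site 1, node FOX: F={A} ∪ OX={C,T} → {A,C,T} (+1)
site 1, node JP: J={G} ∪ P={C} → {C,G} (+1)
site 1, node FJOPX: FOX={A,C,T} ∩ JP={C,G} → {C} (+0)
site 2, node OX: O={C} ∪ X={T} → {C,T} (+1)
site 2, node FOX: F={T} ∩ OX={C,T} → {T} (+0)
site 2, node JP: J={A} ∪ P={T} → {A,T} (+1)
site 2, node FJOPX: FOX={T} ∩ JP={A,T} → {T} (+0)
per-site changes: [2, 3, 2]; total = 7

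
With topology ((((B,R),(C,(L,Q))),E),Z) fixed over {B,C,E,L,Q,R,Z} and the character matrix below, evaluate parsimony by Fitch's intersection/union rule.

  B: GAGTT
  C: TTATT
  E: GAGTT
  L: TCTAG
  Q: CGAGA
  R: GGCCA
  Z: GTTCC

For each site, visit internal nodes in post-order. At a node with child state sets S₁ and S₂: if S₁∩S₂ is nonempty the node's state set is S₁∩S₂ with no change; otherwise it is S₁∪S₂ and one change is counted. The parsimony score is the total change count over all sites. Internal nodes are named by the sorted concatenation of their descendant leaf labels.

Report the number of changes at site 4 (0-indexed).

4

site 0, node BR: B={G} ∩ R={G} → {G} (+0)
site 0, node LQ: L={T} ∪ Q={C} → {C,T} (+1)
site 0, node CLQ: C={T} ∩ LQ={C,T} → {T} (+0)
site 0, node BCLQR: BR={G} ∪ CLQ={T} → {G,T} (+1)
site 0, node BCELQR: BCLQR={G,T} ∩ E={G} → {G} (+0)
site 0, node BCELQRZ: BCELQR={G} ∩ Z={G} → {G} (+0)
site 1, node BR: B={A} ∪ R={G} → {A,G} (+1)
site 1, node LQ: L={C} ∪ Q={G} → {C,G} (+1)
site 1, node CLQ: C={T} ∪ LQ={C,G} → {C,G,T} (+1)
site 1, node BCLQR: BR={A,G} ∩ CLQ={C,G,T} → {G} (+0)
site 1, node BCELQR: BCLQR={G} ∪ E={A} → {A,G} (+1)
site 1, node BCELQRZ: BCELQR={A,G} ∪ Z={T} → {A,G,T} (+1)
site 2, node BR: B={G} ∪ R={C} → {C,G} (+1)
site 2, node LQ: L={T} ∪ Q={A} → {A,T} (+1)
site 2, node CLQ: C={A} ∩ LQ={A,T} → {A} (+0)
site 2, node BCLQR: BR={C,G} ∪ CLQ={A} → {A,C,G} (+1)
site 2, node BCELQR: BCLQR={A,C,G} ∩ E={G} → {G} (+0)
site 2, node BCELQRZ: BCELQR={G} ∪ Z={T} → {G,T} (+1)
site 3, node BR: B={T} ∪ R={C} → {C,T} (+1)
site 3, node LQ: L={A} ∪ Q={G} → {A,G} (+1)
site 3, node CLQ: C={T} ∪ LQ={A,G} → {A,G,T} (+1)
site 3, node BCLQR: BR={C,T} ∩ CLQ={A,G,T} → {T} (+0)
site 3, node BCELQR: BCLQR={T} ∩ E={T} → {T} (+0)
site 3, node BCELQRZ: BCELQR={T} ∪ Z={C} → {C,T} (+1)
site 4, node BR: B={T} ∪ R={A} → {A,T} (+1)
site 4, node LQ: L={G} ∪ Q={A} → {A,G} (+1)
site 4, node CLQ: C={T} ∪ LQ={A,G} → {A,G,T} (+1)
site 4, node BCLQR: BR={A,T} ∩ CLQ={A,G,T} → {A,T} (+0)
site 4, node BCELQR: BCLQR={A,T} ∩ E={T} → {T} (+0)
site 4, node BCELQRZ: BCELQR={T} ∪ Z={C} → {C,T} (+1)
per-site changes: [2, 5, 4, 4, 4]; total = 19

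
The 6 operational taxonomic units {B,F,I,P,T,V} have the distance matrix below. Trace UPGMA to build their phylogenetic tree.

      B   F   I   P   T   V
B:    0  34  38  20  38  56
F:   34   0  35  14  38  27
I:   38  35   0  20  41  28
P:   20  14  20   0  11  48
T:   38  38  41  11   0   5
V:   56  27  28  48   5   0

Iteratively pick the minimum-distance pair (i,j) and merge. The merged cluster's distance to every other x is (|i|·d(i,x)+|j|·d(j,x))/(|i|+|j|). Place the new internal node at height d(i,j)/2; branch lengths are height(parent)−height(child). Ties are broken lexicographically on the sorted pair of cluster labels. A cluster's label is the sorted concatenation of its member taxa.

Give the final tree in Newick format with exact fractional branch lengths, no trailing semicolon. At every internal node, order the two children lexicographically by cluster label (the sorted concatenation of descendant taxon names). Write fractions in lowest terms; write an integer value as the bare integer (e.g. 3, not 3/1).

iteration 1: select T,V (d=5); attach at lengths (5/2, 5/2); label the merged cluster TV
  updated: d(B,TV)=47, d(F,TV)=65/2, d(I,TV)=69/2, d(P,TV)=59/2
iteration 2: select F,P (d=14); attach at lengths (7, 7); label the merged cluster FP
  updated: d(B,FP)=27, d(FP,I)=55/2, d(FP,TV)=31
iteration 3: select B,FP (d=27); attach at lengths (27/2, 13/2); label the merged cluster BFP
  updated: d(BFP,I)=31, d(BFP,TV)=109/3
iteration 4: select BFP,I (d=31); attach at lengths (2, 31/2); label the merged cluster BFIP
  updated: d(BFIP,TV)=287/8
iteration 5: select BFIP,TV (d=287/8); attach at lengths (39/16, 247/16); label the merged cluster BFIPTV
final tree: (((B:27/2,(F:7,P:7):13/2):2,I:31/2):39/16,(T:5/2,V:5/2):247/16)
total length: 595/8

(((B:27/2,(F:7,P:7):13/2):2,I:31/2):39/16,(T:5/2,V:5/2):247/16)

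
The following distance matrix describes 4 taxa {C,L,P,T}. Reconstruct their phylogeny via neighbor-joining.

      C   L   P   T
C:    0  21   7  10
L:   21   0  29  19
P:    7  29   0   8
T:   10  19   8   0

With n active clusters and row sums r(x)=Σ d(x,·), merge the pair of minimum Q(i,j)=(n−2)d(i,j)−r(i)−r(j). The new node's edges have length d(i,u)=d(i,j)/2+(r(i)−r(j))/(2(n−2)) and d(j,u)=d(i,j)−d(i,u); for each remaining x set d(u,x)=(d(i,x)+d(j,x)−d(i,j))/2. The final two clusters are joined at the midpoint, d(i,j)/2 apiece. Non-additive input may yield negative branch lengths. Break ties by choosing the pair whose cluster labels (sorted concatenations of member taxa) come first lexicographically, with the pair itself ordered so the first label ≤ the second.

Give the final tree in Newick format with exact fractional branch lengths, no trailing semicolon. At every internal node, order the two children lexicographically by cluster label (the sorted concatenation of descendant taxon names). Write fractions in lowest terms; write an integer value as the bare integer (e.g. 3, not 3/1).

iteration 1: select C,P (d=7, Q=-68); attach at lengths (2, 5); label the merged cluster CP
  updated: d(CP,L)=43/2, d(CP,T)=11/2
iteration 2: select CP,L (d=43/2, Q=-46); attach at lengths (4, 35/2); label the merged cluster CLP
  updated: d(CLP,T)=3/2
iteration 3: select CLP,T (d=3/2); attach at lengths (3/4, 3/4); label the merged cluster CLPT
final tree: (((C:2,P:5):4,L:35/2):3/4,T:3/4)
total length: 30

(((C:2,P:5):4,L:35/2):3/4,T:3/4)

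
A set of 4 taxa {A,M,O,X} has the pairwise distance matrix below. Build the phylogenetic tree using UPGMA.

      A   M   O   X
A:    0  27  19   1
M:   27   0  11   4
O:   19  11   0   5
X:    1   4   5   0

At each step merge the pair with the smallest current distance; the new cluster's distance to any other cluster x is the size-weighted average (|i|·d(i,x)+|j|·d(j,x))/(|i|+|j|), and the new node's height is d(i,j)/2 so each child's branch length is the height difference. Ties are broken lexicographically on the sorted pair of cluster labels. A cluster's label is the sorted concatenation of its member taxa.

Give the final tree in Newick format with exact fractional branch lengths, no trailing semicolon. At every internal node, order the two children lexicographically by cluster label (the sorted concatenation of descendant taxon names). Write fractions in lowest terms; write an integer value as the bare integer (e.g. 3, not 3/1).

((A:1/2,X:1/2):51/8,(M:11/2,O:11/2):11/8)

iteration 1: select A,X (d=1); attach at lengths (1/2, 1/2); label the merged cluster AX
  updated: d(AX,M)=31/2, d(AX,O)=12
iteration 2: select M,O (d=11); attach at lengths (11/2, 11/2); label the merged cluster MO
  updated: d(AX,MO)=55/4
iteration 3: select AX,MO (d=55/4); attach at lengths (51/8, 11/8); label the merged cluster AMOX
final tree: ((A:1/2,X:1/2):51/8,(M:11/2,O:11/2):11/8)
total length: 79/4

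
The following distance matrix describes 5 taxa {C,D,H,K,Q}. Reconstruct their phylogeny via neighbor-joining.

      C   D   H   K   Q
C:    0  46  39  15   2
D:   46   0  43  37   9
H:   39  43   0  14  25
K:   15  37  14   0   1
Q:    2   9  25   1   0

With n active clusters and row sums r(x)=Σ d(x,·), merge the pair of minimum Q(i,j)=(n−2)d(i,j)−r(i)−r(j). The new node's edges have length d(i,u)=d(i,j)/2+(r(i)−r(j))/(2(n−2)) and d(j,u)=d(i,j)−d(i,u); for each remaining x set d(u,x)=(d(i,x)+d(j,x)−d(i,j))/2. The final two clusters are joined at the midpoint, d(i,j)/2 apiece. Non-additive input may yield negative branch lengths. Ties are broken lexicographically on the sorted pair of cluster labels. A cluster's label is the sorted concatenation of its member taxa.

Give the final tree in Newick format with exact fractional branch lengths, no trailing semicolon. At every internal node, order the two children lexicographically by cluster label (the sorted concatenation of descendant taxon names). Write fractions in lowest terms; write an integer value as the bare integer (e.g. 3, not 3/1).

step 1: merge (H,K) at d=14, Q=-146; branch lengths H→16, K→-2; new cluster HK
  updated: d(C,HK)=20, d(D,HK)=33, d(HK,Q)=6
step 2: merge (C,HK) at d=20, Q=-87; branch lengths C→49/4, HK→31/4; new cluster CHK
  updated: d(CHK,D)=59/2, d(CHK,Q)=-6
step 3: merge (CHK,D) at d=59/2, Q=-65/2; branch lengths CHK→29/4, D→89/4; new cluster CDHK
  updated: d(CDHK,Q)=-53/4
step 4: merge (CDHK,Q) at d=-53/4; branch lengths CDHK→-53/8, Q→-53/8; new cluster CDHKQ
final tree: (((C:49/4,(H:16,K:-2):31/4):29/4,D:89/4):-53/8,Q:-53/8)
total length: 201/4

(((C:49/4,(H:16,K:-2):31/4):29/4,D:89/4):-53/8,Q:-53/8)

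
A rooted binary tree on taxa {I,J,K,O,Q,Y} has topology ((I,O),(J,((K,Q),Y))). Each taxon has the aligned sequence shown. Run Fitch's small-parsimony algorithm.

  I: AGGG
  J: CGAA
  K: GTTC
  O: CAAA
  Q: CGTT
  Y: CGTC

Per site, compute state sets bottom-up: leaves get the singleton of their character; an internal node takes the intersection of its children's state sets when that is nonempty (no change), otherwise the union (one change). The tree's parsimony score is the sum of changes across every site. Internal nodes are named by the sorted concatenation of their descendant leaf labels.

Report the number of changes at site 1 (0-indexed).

[col 0] IO: children I:{A}, O:{C} ∪→ {A,C}; cost 1
[col 0] KQ: children K:{G}, Q:{C} ∪→ {C,G}; cost 1
[col 0] KQY: children KQ:{C,G}, Y:{C} ∩→ {C}; cost 0
[col 0] JKQY: children J:{C}, KQY:{C} ∩→ {C}; cost 0
[col 0] IJKOQY: children IO:{A,C}, JKQY:{C} ∩→ {C}; cost 0
[col 1] IO: children I:{G}, O:{A} ∪→ {A,G}; cost 1
[col 1] KQ: children K:{T}, Q:{G} ∪→ {G,T}; cost 1
[col 1] KQY: children KQ:{G,T}, Y:{G} ∩→ {G}; cost 0
[col 1] JKQY: children J:{G}, KQY:{G} ∩→ {G}; cost 0
[col 1] IJKOQY: children IO:{A,G}, JKQY:{G} ∩→ {G}; cost 0
[col 2] IO: children I:{G}, O:{A} ∪→ {A,G}; cost 1
[col 2] KQ: children K:{T}, Q:{T} ∩→ {T}; cost 0
[col 2] KQY: children KQ:{T}, Y:{T} ∩→ {T}; cost 0
[col 2] JKQY: children J:{A}, KQY:{T} ∪→ {A,T}; cost 1
[col 2] IJKOQY: children IO:{A,G}, JKQY:{A,T} ∩→ {A}; cost 0
[col 3] IO: children I:{G}, O:{A} ∪→ {A,G}; cost 1
[col 3] KQ: children K:{C}, Q:{T} ∪→ {C,T}; cost 1
[col 3] KQY: children KQ:{C,T}, Y:{C} ∩→ {C}; cost 0
[col 3] JKQY: children J:{A}, KQY:{C} ∪→ {A,C}; cost 1
[col 3] IJKOQY: children IO:{A,G}, JKQY:{A,C} ∩→ {A}; cost 0
per-site changes: [2, 2, 2, 3]; total = 9

2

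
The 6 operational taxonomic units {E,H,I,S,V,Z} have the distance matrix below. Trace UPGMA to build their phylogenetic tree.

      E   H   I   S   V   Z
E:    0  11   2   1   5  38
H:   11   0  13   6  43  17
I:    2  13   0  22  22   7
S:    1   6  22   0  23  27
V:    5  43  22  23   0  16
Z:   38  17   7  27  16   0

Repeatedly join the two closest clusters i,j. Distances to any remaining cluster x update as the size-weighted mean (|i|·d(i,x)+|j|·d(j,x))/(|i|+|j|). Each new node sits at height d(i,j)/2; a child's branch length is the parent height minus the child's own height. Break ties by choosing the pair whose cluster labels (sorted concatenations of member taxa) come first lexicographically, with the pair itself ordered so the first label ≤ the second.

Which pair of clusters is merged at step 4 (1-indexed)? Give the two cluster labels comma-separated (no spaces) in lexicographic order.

iteration 1: select E,S (d=1); attach at lengths (1/2, 1/2); label the merged cluster ES
  updated: d(ES,H)=17/2, d(ES,I)=12, d(ES,V)=14, d(ES,Z)=65/2
iteration 2: select I,Z (d=7); attach at lengths (7/2, 7/2); label the merged cluster IZ
  updated: d(ES,IZ)=89/4, d(H,IZ)=15, d(IZ,V)=19
iteration 3: select ES,H (d=17/2); attach at lengths (15/4, 17/4); label the merged cluster EHS
  updated: d(EHS,IZ)=119/6, d(EHS,V)=71/3
iteration 4: select IZ,V (d=19); attach at lengths (6, 19/2); label the merged cluster IVZ
  updated: d(EHS,IVZ)=190/9
iteration 5: select EHS,IVZ (d=190/9); attach at lengths (227/36, 19/18); label the merged cluster EHISVZ
final tree: (((E:1/2,S:1/2):15/4,H:17/4):227/36,((I:7/2,Z:7/2):6,V:19/2):19/18)
total length: 1399/36

IZ,V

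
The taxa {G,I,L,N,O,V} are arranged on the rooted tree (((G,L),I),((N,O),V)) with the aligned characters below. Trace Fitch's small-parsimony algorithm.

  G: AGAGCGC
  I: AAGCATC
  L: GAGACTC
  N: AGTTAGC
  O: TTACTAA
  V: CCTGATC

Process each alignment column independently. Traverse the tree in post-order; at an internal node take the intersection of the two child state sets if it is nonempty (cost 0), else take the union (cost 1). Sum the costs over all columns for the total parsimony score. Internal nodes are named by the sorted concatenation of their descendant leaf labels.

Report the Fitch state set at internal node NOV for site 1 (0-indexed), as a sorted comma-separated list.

C,G,T

GL@0: {A} ∪ {G} = {A,G} (union, +1)
GIL@0: {A,G} ∩ {A} = {A} (intersection, +0)
NO@0: {A} ∪ {T} = {A,T} (union, +1)
NOV@0: {A,T} ∪ {C} = {A,C,T} (union, +1)
GILNOV@0: {A} ∩ {A,C,T} = {A} (intersection, +0)
GL@1: {G} ∪ {A} = {A,G} (union, +1)
GIL@1: {A,G} ∩ {A} = {A} (intersection, +0)
NO@1: {G} ∪ {T} = {G,T} (union, +1)
NOV@1: {G,T} ∪ {C} = {C,G,T} (union, +1)
GILNOV@1: {A} ∪ {C,G,T} = {A,C,G,T} (union, +1)
GL@2: {A} ∪ {G} = {A,G} (union, +1)
GIL@2: {A,G} ∩ {G} = {G} (intersection, +0)
NO@2: {T} ∪ {A} = {A,T} (union, +1)
NOV@2: {A,T} ∩ {T} = {T} (intersection, +0)
GILNOV@2: {G} ∪ {T} = {G,T} (union, +1)
GL@3: {G} ∪ {A} = {A,G} (union, +1)
GIL@3: {A,G} ∪ {C} = {A,C,G} (union, +1)
NO@3: {T} ∪ {C} = {C,T} (union, +1)
NOV@3: {C,T} ∪ {G} = {C,G,T} (union, +1)
GILNOV@3: {A,C,G} ∩ {C,G,T} = {C,G} (intersection, +0)
GL@4: {C} ∩ {C} = {C} (intersection, +0)
GIL@4: {C} ∪ {A} = {A,C} (union, +1)
NO@4: {A} ∪ {T} = {A,T} (union, +1)
NOV@4: {A,T} ∩ {A} = {A} (intersection, +0)
GILNOV@4: {A,C} ∩ {A} = {A} (intersection, +0)
GL@5: {G} ∪ {T} = {G,T} (union, +1)
GIL@5: {G,T} ∩ {T} = {T} (intersection, +0)
NO@5: {G} ∪ {A} = {A,G} (union, +1)
NOV@5: {A,G} ∪ {T} = {A,G,T} (union, +1)
GILNOV@5: {T} ∩ {A,G,T} = {T} (intersection, +0)
GL@6: {C} ∩ {C} = {C} (intersection, +0)
GIL@6: {C} ∩ {C} = {C} (intersection, +0)
NO@6: {C} ∪ {A} = {A,C} (union, +1)
NOV@6: {A,C} ∩ {C} = {C} (intersection, +0)
GILNOV@6: {C} ∩ {C} = {C} (intersection, +0)
per-site changes: [3, 4, 3, 4, 2, 3, 1]; total = 20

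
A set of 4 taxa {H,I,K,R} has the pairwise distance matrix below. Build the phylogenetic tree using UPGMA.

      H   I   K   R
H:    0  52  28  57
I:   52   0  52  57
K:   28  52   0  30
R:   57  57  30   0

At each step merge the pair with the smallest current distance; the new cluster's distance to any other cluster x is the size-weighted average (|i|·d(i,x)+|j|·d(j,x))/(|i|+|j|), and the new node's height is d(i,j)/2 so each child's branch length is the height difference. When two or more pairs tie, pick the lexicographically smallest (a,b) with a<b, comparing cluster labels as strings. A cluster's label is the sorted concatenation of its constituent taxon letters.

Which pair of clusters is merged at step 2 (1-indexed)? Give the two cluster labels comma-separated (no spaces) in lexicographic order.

HK,R

step 1: merge (H,K) at d=28; branch lengths H→14, K→14; new cluster HK
  updated: d(HK,I)=52, d(HK,R)=87/2
step 2: merge (HK,R) at d=87/2; branch lengths HK→31/4, R→87/4; new cluster HKR
  updated: d(HKR,I)=161/3
step 3: merge (HKR,I) at d=161/3; branch lengths HKR→61/12, I→161/6; new cluster HIKR
final tree: (((H:14,K:14):31/4,R:87/4):61/12,I:161/6)
total length: 1073/12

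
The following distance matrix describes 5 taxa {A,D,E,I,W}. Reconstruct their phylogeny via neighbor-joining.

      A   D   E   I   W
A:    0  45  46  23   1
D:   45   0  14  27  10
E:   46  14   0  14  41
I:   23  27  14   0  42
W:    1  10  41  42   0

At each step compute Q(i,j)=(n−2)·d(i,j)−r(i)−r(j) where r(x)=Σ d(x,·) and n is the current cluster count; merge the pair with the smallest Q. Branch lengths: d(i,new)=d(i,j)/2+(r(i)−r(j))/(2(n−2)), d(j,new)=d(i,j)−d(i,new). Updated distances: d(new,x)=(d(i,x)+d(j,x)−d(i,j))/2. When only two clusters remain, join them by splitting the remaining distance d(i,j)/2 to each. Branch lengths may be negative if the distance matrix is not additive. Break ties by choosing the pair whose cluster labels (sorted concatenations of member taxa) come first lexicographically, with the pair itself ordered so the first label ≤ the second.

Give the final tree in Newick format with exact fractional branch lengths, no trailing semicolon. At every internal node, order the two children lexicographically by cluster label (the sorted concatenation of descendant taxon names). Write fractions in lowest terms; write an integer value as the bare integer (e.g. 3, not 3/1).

((((A:4,W:-3):22,D:5):17/2,E:13/2):15/4,I:15/4)

1. join A+W (d=1, Q=-206) ⇒ AW; edges |A|=4, |W|=-3
  updated: d(AW,D)=27, d(AW,E)=43, d(AW,I)=32
2. join AW+D (d=27, Q=-116) ⇒ ADW; edges |AW|=22, |D|=5
  updated: d(ADW,E)=15, d(ADW,I)=16
3. join ADW+E (d=15, Q=-45) ⇒ ADEW; edges |ADW|=17/2, |E|=13/2
  updated: d(ADEW,I)=15/2
4. join ADEW+I (d=15/2) ⇒ ADEIW; edges |ADEW|=15/4, |I|=15/4
final tree: ((((A:4,W:-3):22,D:5):17/2,E:13/2):15/4,I:15/4)
total length: 101/2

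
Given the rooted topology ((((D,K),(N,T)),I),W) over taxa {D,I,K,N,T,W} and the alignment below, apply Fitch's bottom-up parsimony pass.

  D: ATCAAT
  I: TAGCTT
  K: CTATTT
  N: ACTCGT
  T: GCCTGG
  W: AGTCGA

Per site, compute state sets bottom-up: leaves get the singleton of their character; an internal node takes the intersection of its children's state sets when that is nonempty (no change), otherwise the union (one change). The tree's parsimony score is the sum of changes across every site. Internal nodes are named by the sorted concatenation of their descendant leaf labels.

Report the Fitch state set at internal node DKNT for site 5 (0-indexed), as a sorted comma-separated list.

T

DK@0: {A} ∪ {C} = {A,C} (union, +1)
NT@0: {A} ∪ {G} = {A,G} (union, +1)
DKNT@0: {A,C} ∩ {A,G} = {A} (intersection, +0)
DIKNT@0: {A} ∪ {T} = {A,T} (union, +1)
DIKNTW@0: {A,T} ∩ {A} = {A} (intersection, +0)
DK@1: {T} ∩ {T} = {T} (intersection, +0)
NT@1: {C} ∩ {C} = {C} (intersection, +0)
DKNT@1: {T} ∪ {C} = {C,T} (union, +1)
DIKNT@1: {C,T} ∪ {A} = {A,C,T} (union, +1)
DIKNTW@1: {A,C,T} ∪ {G} = {A,C,G,T} (union, +1)
DK@2: {C} ∪ {A} = {A,C} (union, +1)
NT@2: {T} ∪ {C} = {C,T} (union, +1)
DKNT@2: {A,C} ∩ {C,T} = {C} (intersection, +0)
DIKNT@2: {C} ∪ {G} = {C,G} (union, +1)
DIKNTW@2: {C,G} ∪ {T} = {C,G,T} (union, +1)
DK@3: {A} ∪ {T} = {A,T} (union, +1)
NT@3: {C} ∪ {T} = {C,T} (union, +1)
DKNT@3: {A,T} ∩ {C,T} = {T} (intersection, +0)
DIKNT@3: {T} ∪ {C} = {C,T} (union, +1)
DIKNTW@3: {C,T} ∩ {C} = {C} (intersection, +0)
DK@4: {A} ∪ {T} = {A,T} (union, +1)
NT@4: {G} ∩ {G} = {G} (intersection, +0)
DKNT@4: {A,T} ∪ {G} = {A,G,T} (union, +1)
DIKNT@4: {A,G,T} ∩ {T} = {T} (intersection, +0)
DIKNTW@4: {T} ∪ {G} = {G,T} (union, +1)
DK@5: {T} ∩ {T} = {T} (intersection, +0)
NT@5: {T} ∪ {G} = {G,T} (union, +1)
DKNT@5: {T} ∩ {G,T} = {T} (intersection, +0)
DIKNT@5: {T} ∩ {T} = {T} (intersection, +0)
DIKNTW@5: {T} ∪ {A} = {A,T} (union, +1)
per-site changes: [3, 3, 4, 3, 3, 2]; total = 18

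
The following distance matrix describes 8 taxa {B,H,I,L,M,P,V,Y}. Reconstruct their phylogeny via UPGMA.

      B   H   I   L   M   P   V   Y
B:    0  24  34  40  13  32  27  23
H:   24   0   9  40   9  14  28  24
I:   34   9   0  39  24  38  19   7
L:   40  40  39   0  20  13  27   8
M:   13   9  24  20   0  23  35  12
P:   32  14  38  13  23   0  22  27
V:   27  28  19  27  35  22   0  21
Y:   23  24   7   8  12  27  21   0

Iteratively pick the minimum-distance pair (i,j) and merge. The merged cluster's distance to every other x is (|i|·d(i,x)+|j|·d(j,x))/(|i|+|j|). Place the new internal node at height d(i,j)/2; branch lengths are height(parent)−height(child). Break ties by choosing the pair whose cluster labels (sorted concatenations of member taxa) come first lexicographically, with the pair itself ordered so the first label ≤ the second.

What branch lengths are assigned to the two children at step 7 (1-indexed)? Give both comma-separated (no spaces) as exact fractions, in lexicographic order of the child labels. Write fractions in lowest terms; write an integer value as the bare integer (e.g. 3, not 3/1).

39/20,29/20

1. join I+Y (d=7) ⇒ IY; edges |I|=7/2, |Y|=7/2
  updated: d(B,IY)=57/2, d(H,IY)=33/2, d(IY,L)=47/2, d(IY,M)=18, d(IY,P)=65/2, d(IY,V)=20
2. join H+M (d=9) ⇒ HM; edges |H|=9/2, |M|=9/2
  updated: d(B,HM)=37/2, d(HM,IY)=69/4, d(HM,L)=30, d(HM,P)=37/2, d(HM,V)=63/2
3. join L+P (d=13) ⇒ LP; edges |L|=13/2, |P|=13/2
  updated: d(B,LP)=36, d(HM,LP)=97/4, d(IY,LP)=28, d(LP,V)=49/2
4. join HM+IY (d=69/4) ⇒ HIMY; edges |HM|=33/8, |IY|=41/8
  updated: d(B,HIMY)=47/2, d(HIMY,LP)=209/8, d(HIMY,V)=103/4
5. join B+HIMY (d=47/2) ⇒ BHIMY; edges |B|=47/4, |HIMY|=25/8
  updated: d(BHIMY,LP)=281/10, d(BHIMY,V)=26
6. join LP+V (d=49/2) ⇒ LPV; edges |LP|=23/4, |V|=49/4
  updated: d(BHIMY,LPV)=137/5
7. join BHIMY+LPV (d=137/5) ⇒ BHILMPVY; edges |BHIMY|=39/20, |LPV|=29/20
final tree: ((B:47/4,((H:9/2,M:9/2):33/8,(I:7/2,Y:7/2):41/8):25/8):39/20,((L:13/2,P:13/2):23/4,V:49/4):29/20)
total length: 2981/40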